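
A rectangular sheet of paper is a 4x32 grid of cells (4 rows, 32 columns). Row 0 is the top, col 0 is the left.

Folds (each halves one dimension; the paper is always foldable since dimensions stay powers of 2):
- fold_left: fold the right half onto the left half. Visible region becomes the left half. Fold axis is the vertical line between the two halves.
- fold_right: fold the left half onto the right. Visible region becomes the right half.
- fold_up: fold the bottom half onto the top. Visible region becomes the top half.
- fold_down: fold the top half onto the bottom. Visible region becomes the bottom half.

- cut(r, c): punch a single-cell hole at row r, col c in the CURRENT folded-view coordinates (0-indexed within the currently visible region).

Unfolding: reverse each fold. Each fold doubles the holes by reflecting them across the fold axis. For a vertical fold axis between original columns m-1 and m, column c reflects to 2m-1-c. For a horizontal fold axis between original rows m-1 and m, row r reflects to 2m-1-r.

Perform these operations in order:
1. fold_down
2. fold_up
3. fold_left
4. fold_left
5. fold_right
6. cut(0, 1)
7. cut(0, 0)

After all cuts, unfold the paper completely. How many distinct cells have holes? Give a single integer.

Op 1 fold_down: fold axis h@2; visible region now rows[2,4) x cols[0,32) = 2x32
Op 2 fold_up: fold axis h@3; visible region now rows[2,3) x cols[0,32) = 1x32
Op 3 fold_left: fold axis v@16; visible region now rows[2,3) x cols[0,16) = 1x16
Op 4 fold_left: fold axis v@8; visible region now rows[2,3) x cols[0,8) = 1x8
Op 5 fold_right: fold axis v@4; visible region now rows[2,3) x cols[4,8) = 1x4
Op 6 cut(0, 1): punch at orig (2,5); cuts so far [(2, 5)]; region rows[2,3) x cols[4,8) = 1x4
Op 7 cut(0, 0): punch at orig (2,4); cuts so far [(2, 4), (2, 5)]; region rows[2,3) x cols[4,8) = 1x4
Unfold 1 (reflect across v@4): 4 holes -> [(2, 2), (2, 3), (2, 4), (2, 5)]
Unfold 2 (reflect across v@8): 8 holes -> [(2, 2), (2, 3), (2, 4), (2, 5), (2, 10), (2, 11), (2, 12), (2, 13)]
Unfold 3 (reflect across v@16): 16 holes -> [(2, 2), (2, 3), (2, 4), (2, 5), (2, 10), (2, 11), (2, 12), (2, 13), (2, 18), (2, 19), (2, 20), (2, 21), (2, 26), (2, 27), (2, 28), (2, 29)]
Unfold 4 (reflect across h@3): 32 holes -> [(2, 2), (2, 3), (2, 4), (2, 5), (2, 10), (2, 11), (2, 12), (2, 13), (2, 18), (2, 19), (2, 20), (2, 21), (2, 26), (2, 27), (2, 28), (2, 29), (3, 2), (3, 3), (3, 4), (3, 5), (3, 10), (3, 11), (3, 12), (3, 13), (3, 18), (3, 19), (3, 20), (3, 21), (3, 26), (3, 27), (3, 28), (3, 29)]
Unfold 5 (reflect across h@2): 64 holes -> [(0, 2), (0, 3), (0, 4), (0, 5), (0, 10), (0, 11), (0, 12), (0, 13), (0, 18), (0, 19), (0, 20), (0, 21), (0, 26), (0, 27), (0, 28), (0, 29), (1, 2), (1, 3), (1, 4), (1, 5), (1, 10), (1, 11), (1, 12), (1, 13), (1, 18), (1, 19), (1, 20), (1, 21), (1, 26), (1, 27), (1, 28), (1, 29), (2, 2), (2, 3), (2, 4), (2, 5), (2, 10), (2, 11), (2, 12), (2, 13), (2, 18), (2, 19), (2, 20), (2, 21), (2, 26), (2, 27), (2, 28), (2, 29), (3, 2), (3, 3), (3, 4), (3, 5), (3, 10), (3, 11), (3, 12), (3, 13), (3, 18), (3, 19), (3, 20), (3, 21), (3, 26), (3, 27), (3, 28), (3, 29)]

Answer: 64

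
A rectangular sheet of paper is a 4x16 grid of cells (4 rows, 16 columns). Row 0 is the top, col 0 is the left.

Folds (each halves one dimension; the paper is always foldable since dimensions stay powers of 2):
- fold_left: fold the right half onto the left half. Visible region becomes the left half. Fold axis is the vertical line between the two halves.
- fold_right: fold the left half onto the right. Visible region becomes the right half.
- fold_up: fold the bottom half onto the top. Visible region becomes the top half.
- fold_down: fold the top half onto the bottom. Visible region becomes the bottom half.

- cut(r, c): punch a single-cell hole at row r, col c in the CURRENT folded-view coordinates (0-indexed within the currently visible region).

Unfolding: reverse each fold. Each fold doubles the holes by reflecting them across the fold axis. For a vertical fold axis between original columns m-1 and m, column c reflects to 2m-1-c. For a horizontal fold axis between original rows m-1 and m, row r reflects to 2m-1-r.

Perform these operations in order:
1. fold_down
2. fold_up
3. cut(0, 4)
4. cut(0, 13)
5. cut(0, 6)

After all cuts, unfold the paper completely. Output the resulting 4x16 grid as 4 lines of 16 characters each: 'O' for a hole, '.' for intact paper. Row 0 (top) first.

Op 1 fold_down: fold axis h@2; visible region now rows[2,4) x cols[0,16) = 2x16
Op 2 fold_up: fold axis h@3; visible region now rows[2,3) x cols[0,16) = 1x16
Op 3 cut(0, 4): punch at orig (2,4); cuts so far [(2, 4)]; region rows[2,3) x cols[0,16) = 1x16
Op 4 cut(0, 13): punch at orig (2,13); cuts so far [(2, 4), (2, 13)]; region rows[2,3) x cols[0,16) = 1x16
Op 5 cut(0, 6): punch at orig (2,6); cuts so far [(2, 4), (2, 6), (2, 13)]; region rows[2,3) x cols[0,16) = 1x16
Unfold 1 (reflect across h@3): 6 holes -> [(2, 4), (2, 6), (2, 13), (3, 4), (3, 6), (3, 13)]
Unfold 2 (reflect across h@2): 12 holes -> [(0, 4), (0, 6), (0, 13), (1, 4), (1, 6), (1, 13), (2, 4), (2, 6), (2, 13), (3, 4), (3, 6), (3, 13)]

Answer: ....O.O......O..
....O.O......O..
....O.O......O..
....O.O......O..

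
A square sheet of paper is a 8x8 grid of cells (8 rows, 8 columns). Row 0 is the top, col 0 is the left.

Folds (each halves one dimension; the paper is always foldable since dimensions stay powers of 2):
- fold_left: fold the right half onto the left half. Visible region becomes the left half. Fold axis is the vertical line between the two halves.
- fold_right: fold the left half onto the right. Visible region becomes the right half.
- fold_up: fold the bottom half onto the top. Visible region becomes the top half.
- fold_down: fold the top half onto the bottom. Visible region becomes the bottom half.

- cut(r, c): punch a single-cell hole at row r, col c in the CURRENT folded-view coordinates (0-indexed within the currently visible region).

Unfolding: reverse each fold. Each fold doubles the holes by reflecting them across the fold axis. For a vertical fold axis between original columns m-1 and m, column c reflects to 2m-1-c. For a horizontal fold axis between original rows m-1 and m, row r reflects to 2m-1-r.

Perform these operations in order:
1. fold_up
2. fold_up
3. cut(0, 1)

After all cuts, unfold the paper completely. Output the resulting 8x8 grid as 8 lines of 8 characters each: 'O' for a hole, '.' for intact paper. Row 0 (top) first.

Op 1 fold_up: fold axis h@4; visible region now rows[0,4) x cols[0,8) = 4x8
Op 2 fold_up: fold axis h@2; visible region now rows[0,2) x cols[0,8) = 2x8
Op 3 cut(0, 1): punch at orig (0,1); cuts so far [(0, 1)]; region rows[0,2) x cols[0,8) = 2x8
Unfold 1 (reflect across h@2): 2 holes -> [(0, 1), (3, 1)]
Unfold 2 (reflect across h@4): 4 holes -> [(0, 1), (3, 1), (4, 1), (7, 1)]

Answer: .O......
........
........
.O......
.O......
........
........
.O......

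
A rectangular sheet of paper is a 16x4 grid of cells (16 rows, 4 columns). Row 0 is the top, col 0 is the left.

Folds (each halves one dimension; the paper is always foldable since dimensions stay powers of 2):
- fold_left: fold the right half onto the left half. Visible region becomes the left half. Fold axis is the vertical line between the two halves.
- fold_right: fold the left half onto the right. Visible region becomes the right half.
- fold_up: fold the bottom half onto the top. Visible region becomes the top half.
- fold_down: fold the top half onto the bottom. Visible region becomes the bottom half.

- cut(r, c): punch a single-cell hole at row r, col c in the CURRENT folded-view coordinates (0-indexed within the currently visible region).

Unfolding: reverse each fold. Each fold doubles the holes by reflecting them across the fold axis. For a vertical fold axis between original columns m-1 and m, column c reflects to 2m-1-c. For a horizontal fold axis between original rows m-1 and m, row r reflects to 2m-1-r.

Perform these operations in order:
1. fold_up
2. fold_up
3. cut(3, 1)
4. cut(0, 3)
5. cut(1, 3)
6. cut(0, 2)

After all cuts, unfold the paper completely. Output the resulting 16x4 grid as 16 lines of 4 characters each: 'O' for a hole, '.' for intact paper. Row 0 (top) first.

Answer: ..OO
...O
....
.O..
.O..
....
...O
..OO
..OO
...O
....
.O..
.O..
....
...O
..OO

Derivation:
Op 1 fold_up: fold axis h@8; visible region now rows[0,8) x cols[0,4) = 8x4
Op 2 fold_up: fold axis h@4; visible region now rows[0,4) x cols[0,4) = 4x4
Op 3 cut(3, 1): punch at orig (3,1); cuts so far [(3, 1)]; region rows[0,4) x cols[0,4) = 4x4
Op 4 cut(0, 3): punch at orig (0,3); cuts so far [(0, 3), (3, 1)]; region rows[0,4) x cols[0,4) = 4x4
Op 5 cut(1, 3): punch at orig (1,3); cuts so far [(0, 3), (1, 3), (3, 1)]; region rows[0,4) x cols[0,4) = 4x4
Op 6 cut(0, 2): punch at orig (0,2); cuts so far [(0, 2), (0, 3), (1, 3), (3, 1)]; region rows[0,4) x cols[0,4) = 4x4
Unfold 1 (reflect across h@4): 8 holes -> [(0, 2), (0, 3), (1, 3), (3, 1), (4, 1), (6, 3), (7, 2), (7, 3)]
Unfold 2 (reflect across h@8): 16 holes -> [(0, 2), (0, 3), (1, 3), (3, 1), (4, 1), (6, 3), (7, 2), (7, 3), (8, 2), (8, 3), (9, 3), (11, 1), (12, 1), (14, 3), (15, 2), (15, 3)]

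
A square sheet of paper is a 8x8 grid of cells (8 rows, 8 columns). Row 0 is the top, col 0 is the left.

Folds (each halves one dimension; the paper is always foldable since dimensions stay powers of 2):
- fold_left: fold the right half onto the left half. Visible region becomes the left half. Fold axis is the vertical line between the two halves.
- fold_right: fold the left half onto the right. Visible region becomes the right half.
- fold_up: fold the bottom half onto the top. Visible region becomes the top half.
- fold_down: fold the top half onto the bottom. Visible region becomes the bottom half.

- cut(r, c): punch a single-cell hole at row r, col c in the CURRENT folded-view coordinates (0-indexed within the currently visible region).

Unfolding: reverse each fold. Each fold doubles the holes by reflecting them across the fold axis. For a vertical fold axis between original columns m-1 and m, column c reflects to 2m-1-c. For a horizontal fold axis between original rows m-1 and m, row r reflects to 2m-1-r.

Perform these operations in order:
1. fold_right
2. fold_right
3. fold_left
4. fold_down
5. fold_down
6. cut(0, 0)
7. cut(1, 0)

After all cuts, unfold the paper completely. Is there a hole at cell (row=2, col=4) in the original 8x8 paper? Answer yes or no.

Op 1 fold_right: fold axis v@4; visible region now rows[0,8) x cols[4,8) = 8x4
Op 2 fold_right: fold axis v@6; visible region now rows[0,8) x cols[6,8) = 8x2
Op 3 fold_left: fold axis v@7; visible region now rows[0,8) x cols[6,7) = 8x1
Op 4 fold_down: fold axis h@4; visible region now rows[4,8) x cols[6,7) = 4x1
Op 5 fold_down: fold axis h@6; visible region now rows[6,8) x cols[6,7) = 2x1
Op 6 cut(0, 0): punch at orig (6,6); cuts so far [(6, 6)]; region rows[6,8) x cols[6,7) = 2x1
Op 7 cut(1, 0): punch at orig (7,6); cuts so far [(6, 6), (7, 6)]; region rows[6,8) x cols[6,7) = 2x1
Unfold 1 (reflect across h@6): 4 holes -> [(4, 6), (5, 6), (6, 6), (7, 6)]
Unfold 2 (reflect across h@4): 8 holes -> [(0, 6), (1, 6), (2, 6), (3, 6), (4, 6), (5, 6), (6, 6), (7, 6)]
Unfold 3 (reflect across v@7): 16 holes -> [(0, 6), (0, 7), (1, 6), (1, 7), (2, 6), (2, 7), (3, 6), (3, 7), (4, 6), (4, 7), (5, 6), (5, 7), (6, 6), (6, 7), (7, 6), (7, 7)]
Unfold 4 (reflect across v@6): 32 holes -> [(0, 4), (0, 5), (0, 6), (0, 7), (1, 4), (1, 5), (1, 6), (1, 7), (2, 4), (2, 5), (2, 6), (2, 7), (3, 4), (3, 5), (3, 6), (3, 7), (4, 4), (4, 5), (4, 6), (4, 7), (5, 4), (5, 5), (5, 6), (5, 7), (6, 4), (6, 5), (6, 6), (6, 7), (7, 4), (7, 5), (7, 6), (7, 7)]
Unfold 5 (reflect across v@4): 64 holes -> [(0, 0), (0, 1), (0, 2), (0, 3), (0, 4), (0, 5), (0, 6), (0, 7), (1, 0), (1, 1), (1, 2), (1, 3), (1, 4), (1, 5), (1, 6), (1, 7), (2, 0), (2, 1), (2, 2), (2, 3), (2, 4), (2, 5), (2, 6), (2, 7), (3, 0), (3, 1), (3, 2), (3, 3), (3, 4), (3, 5), (3, 6), (3, 7), (4, 0), (4, 1), (4, 2), (4, 3), (4, 4), (4, 5), (4, 6), (4, 7), (5, 0), (5, 1), (5, 2), (5, 3), (5, 4), (5, 5), (5, 6), (5, 7), (6, 0), (6, 1), (6, 2), (6, 3), (6, 4), (6, 5), (6, 6), (6, 7), (7, 0), (7, 1), (7, 2), (7, 3), (7, 4), (7, 5), (7, 6), (7, 7)]
Holes: [(0, 0), (0, 1), (0, 2), (0, 3), (0, 4), (0, 5), (0, 6), (0, 7), (1, 0), (1, 1), (1, 2), (1, 3), (1, 4), (1, 5), (1, 6), (1, 7), (2, 0), (2, 1), (2, 2), (2, 3), (2, 4), (2, 5), (2, 6), (2, 7), (3, 0), (3, 1), (3, 2), (3, 3), (3, 4), (3, 5), (3, 6), (3, 7), (4, 0), (4, 1), (4, 2), (4, 3), (4, 4), (4, 5), (4, 6), (4, 7), (5, 0), (5, 1), (5, 2), (5, 3), (5, 4), (5, 5), (5, 6), (5, 7), (6, 0), (6, 1), (6, 2), (6, 3), (6, 4), (6, 5), (6, 6), (6, 7), (7, 0), (7, 1), (7, 2), (7, 3), (7, 4), (7, 5), (7, 6), (7, 7)]

Answer: yes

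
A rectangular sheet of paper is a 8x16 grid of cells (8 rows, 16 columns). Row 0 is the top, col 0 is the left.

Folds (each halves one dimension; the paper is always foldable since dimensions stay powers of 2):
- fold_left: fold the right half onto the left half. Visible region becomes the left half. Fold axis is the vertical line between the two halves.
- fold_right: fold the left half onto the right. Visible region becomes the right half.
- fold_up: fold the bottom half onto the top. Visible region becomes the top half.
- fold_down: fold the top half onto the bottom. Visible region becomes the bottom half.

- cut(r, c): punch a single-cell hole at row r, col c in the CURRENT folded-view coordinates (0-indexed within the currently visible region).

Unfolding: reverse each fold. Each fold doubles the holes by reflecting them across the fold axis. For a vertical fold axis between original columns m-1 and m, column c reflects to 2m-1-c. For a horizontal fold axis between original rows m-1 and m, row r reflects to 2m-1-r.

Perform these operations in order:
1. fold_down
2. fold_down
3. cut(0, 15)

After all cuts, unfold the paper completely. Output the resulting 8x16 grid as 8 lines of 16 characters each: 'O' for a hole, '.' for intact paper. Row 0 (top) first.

Op 1 fold_down: fold axis h@4; visible region now rows[4,8) x cols[0,16) = 4x16
Op 2 fold_down: fold axis h@6; visible region now rows[6,8) x cols[0,16) = 2x16
Op 3 cut(0, 15): punch at orig (6,15); cuts so far [(6, 15)]; region rows[6,8) x cols[0,16) = 2x16
Unfold 1 (reflect across h@6): 2 holes -> [(5, 15), (6, 15)]
Unfold 2 (reflect across h@4): 4 holes -> [(1, 15), (2, 15), (5, 15), (6, 15)]

Answer: ................
...............O
...............O
................
................
...............O
...............O
................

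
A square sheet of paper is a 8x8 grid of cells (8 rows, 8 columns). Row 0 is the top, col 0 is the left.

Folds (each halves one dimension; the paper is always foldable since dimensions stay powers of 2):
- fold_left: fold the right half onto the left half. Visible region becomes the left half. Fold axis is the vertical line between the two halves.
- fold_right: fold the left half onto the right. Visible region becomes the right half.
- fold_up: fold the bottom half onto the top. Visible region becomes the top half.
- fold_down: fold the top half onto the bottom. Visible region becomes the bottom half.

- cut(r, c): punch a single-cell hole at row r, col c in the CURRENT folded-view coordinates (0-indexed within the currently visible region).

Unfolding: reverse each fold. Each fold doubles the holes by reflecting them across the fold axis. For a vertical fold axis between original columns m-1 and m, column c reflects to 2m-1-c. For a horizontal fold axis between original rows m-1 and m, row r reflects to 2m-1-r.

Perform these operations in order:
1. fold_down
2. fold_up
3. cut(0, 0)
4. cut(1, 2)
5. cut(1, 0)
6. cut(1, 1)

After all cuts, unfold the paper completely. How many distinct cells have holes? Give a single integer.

Answer: 16

Derivation:
Op 1 fold_down: fold axis h@4; visible region now rows[4,8) x cols[0,8) = 4x8
Op 2 fold_up: fold axis h@6; visible region now rows[4,6) x cols[0,8) = 2x8
Op 3 cut(0, 0): punch at orig (4,0); cuts so far [(4, 0)]; region rows[4,6) x cols[0,8) = 2x8
Op 4 cut(1, 2): punch at orig (5,2); cuts so far [(4, 0), (5, 2)]; region rows[4,6) x cols[0,8) = 2x8
Op 5 cut(1, 0): punch at orig (5,0); cuts so far [(4, 0), (5, 0), (5, 2)]; region rows[4,6) x cols[0,8) = 2x8
Op 6 cut(1, 1): punch at orig (5,1); cuts so far [(4, 0), (5, 0), (5, 1), (5, 2)]; region rows[4,6) x cols[0,8) = 2x8
Unfold 1 (reflect across h@6): 8 holes -> [(4, 0), (5, 0), (5, 1), (5, 2), (6, 0), (6, 1), (6, 2), (7, 0)]
Unfold 2 (reflect across h@4): 16 holes -> [(0, 0), (1, 0), (1, 1), (1, 2), (2, 0), (2, 1), (2, 2), (3, 0), (4, 0), (5, 0), (5, 1), (5, 2), (6, 0), (6, 1), (6, 2), (7, 0)]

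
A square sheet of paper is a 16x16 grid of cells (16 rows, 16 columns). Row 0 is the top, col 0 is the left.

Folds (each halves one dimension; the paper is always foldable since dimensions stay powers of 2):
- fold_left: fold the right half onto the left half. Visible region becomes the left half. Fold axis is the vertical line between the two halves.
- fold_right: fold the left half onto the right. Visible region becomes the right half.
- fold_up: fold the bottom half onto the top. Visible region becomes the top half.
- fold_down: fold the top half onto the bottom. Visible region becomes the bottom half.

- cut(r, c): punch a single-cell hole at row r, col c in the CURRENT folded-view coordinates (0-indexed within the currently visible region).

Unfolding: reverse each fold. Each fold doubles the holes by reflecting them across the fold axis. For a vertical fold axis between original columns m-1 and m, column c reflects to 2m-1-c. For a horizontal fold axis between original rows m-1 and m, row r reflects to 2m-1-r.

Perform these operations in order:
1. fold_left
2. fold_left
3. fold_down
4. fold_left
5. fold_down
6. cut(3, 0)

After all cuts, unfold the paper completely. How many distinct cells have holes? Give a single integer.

Answer: 32

Derivation:
Op 1 fold_left: fold axis v@8; visible region now rows[0,16) x cols[0,8) = 16x8
Op 2 fold_left: fold axis v@4; visible region now rows[0,16) x cols[0,4) = 16x4
Op 3 fold_down: fold axis h@8; visible region now rows[8,16) x cols[0,4) = 8x4
Op 4 fold_left: fold axis v@2; visible region now rows[8,16) x cols[0,2) = 8x2
Op 5 fold_down: fold axis h@12; visible region now rows[12,16) x cols[0,2) = 4x2
Op 6 cut(3, 0): punch at orig (15,0); cuts so far [(15, 0)]; region rows[12,16) x cols[0,2) = 4x2
Unfold 1 (reflect across h@12): 2 holes -> [(8, 0), (15, 0)]
Unfold 2 (reflect across v@2): 4 holes -> [(8, 0), (8, 3), (15, 0), (15, 3)]
Unfold 3 (reflect across h@8): 8 holes -> [(0, 0), (0, 3), (7, 0), (7, 3), (8, 0), (8, 3), (15, 0), (15, 3)]
Unfold 4 (reflect across v@4): 16 holes -> [(0, 0), (0, 3), (0, 4), (0, 7), (7, 0), (7, 3), (7, 4), (7, 7), (8, 0), (8, 3), (8, 4), (8, 7), (15, 0), (15, 3), (15, 4), (15, 7)]
Unfold 5 (reflect across v@8): 32 holes -> [(0, 0), (0, 3), (0, 4), (0, 7), (0, 8), (0, 11), (0, 12), (0, 15), (7, 0), (7, 3), (7, 4), (7, 7), (7, 8), (7, 11), (7, 12), (7, 15), (8, 0), (8, 3), (8, 4), (8, 7), (8, 8), (8, 11), (8, 12), (8, 15), (15, 0), (15, 3), (15, 4), (15, 7), (15, 8), (15, 11), (15, 12), (15, 15)]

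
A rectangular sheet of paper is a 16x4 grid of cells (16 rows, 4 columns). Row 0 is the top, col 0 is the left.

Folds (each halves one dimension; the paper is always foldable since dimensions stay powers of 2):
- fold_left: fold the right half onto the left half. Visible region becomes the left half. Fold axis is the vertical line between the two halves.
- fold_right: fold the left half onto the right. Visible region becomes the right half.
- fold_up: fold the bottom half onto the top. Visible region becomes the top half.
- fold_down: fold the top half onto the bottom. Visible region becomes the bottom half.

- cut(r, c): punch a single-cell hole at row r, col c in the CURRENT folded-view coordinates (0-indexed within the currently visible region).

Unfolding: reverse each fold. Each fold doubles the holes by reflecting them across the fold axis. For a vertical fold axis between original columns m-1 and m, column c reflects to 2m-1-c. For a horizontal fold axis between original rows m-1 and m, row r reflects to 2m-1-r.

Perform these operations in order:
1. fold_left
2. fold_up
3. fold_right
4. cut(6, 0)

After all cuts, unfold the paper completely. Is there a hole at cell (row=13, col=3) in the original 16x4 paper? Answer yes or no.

Answer: no

Derivation:
Op 1 fold_left: fold axis v@2; visible region now rows[0,16) x cols[0,2) = 16x2
Op 2 fold_up: fold axis h@8; visible region now rows[0,8) x cols[0,2) = 8x2
Op 3 fold_right: fold axis v@1; visible region now rows[0,8) x cols[1,2) = 8x1
Op 4 cut(6, 0): punch at orig (6,1); cuts so far [(6, 1)]; region rows[0,8) x cols[1,2) = 8x1
Unfold 1 (reflect across v@1): 2 holes -> [(6, 0), (6, 1)]
Unfold 2 (reflect across h@8): 4 holes -> [(6, 0), (6, 1), (9, 0), (9, 1)]
Unfold 3 (reflect across v@2): 8 holes -> [(6, 0), (6, 1), (6, 2), (6, 3), (9, 0), (9, 1), (9, 2), (9, 3)]
Holes: [(6, 0), (6, 1), (6, 2), (6, 3), (9, 0), (9, 1), (9, 2), (9, 3)]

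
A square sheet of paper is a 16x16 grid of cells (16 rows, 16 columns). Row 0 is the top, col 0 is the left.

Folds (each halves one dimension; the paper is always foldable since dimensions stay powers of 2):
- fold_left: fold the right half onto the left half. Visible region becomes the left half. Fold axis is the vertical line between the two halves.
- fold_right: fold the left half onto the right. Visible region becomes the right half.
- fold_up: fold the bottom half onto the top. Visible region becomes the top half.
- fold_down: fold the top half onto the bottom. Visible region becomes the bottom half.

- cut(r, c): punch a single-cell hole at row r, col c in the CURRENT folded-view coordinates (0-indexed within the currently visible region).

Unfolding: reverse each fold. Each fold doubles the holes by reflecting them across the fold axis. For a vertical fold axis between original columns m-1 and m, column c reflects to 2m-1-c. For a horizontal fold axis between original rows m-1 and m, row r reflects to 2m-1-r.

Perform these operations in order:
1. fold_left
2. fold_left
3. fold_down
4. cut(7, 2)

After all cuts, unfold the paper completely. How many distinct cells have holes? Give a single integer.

Answer: 8

Derivation:
Op 1 fold_left: fold axis v@8; visible region now rows[0,16) x cols[0,8) = 16x8
Op 2 fold_left: fold axis v@4; visible region now rows[0,16) x cols[0,4) = 16x4
Op 3 fold_down: fold axis h@8; visible region now rows[8,16) x cols[0,4) = 8x4
Op 4 cut(7, 2): punch at orig (15,2); cuts so far [(15, 2)]; region rows[8,16) x cols[0,4) = 8x4
Unfold 1 (reflect across h@8): 2 holes -> [(0, 2), (15, 2)]
Unfold 2 (reflect across v@4): 4 holes -> [(0, 2), (0, 5), (15, 2), (15, 5)]
Unfold 3 (reflect across v@8): 8 holes -> [(0, 2), (0, 5), (0, 10), (0, 13), (15, 2), (15, 5), (15, 10), (15, 13)]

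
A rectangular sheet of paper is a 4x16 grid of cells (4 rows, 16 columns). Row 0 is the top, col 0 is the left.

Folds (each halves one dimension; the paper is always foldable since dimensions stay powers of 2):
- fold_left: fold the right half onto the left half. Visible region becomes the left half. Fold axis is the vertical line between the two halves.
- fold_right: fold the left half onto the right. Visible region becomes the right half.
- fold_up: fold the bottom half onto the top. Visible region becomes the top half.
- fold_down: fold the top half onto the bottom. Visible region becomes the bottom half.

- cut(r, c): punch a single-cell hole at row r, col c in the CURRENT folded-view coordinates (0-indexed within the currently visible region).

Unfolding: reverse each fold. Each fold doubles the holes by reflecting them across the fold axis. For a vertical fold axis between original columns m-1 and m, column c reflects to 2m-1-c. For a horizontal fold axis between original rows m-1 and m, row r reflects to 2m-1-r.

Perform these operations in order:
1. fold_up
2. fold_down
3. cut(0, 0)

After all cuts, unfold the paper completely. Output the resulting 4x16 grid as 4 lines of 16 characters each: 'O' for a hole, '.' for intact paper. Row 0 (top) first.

Answer: O...............
O...............
O...............
O...............

Derivation:
Op 1 fold_up: fold axis h@2; visible region now rows[0,2) x cols[0,16) = 2x16
Op 2 fold_down: fold axis h@1; visible region now rows[1,2) x cols[0,16) = 1x16
Op 3 cut(0, 0): punch at orig (1,0); cuts so far [(1, 0)]; region rows[1,2) x cols[0,16) = 1x16
Unfold 1 (reflect across h@1): 2 holes -> [(0, 0), (1, 0)]
Unfold 2 (reflect across h@2): 4 holes -> [(0, 0), (1, 0), (2, 0), (3, 0)]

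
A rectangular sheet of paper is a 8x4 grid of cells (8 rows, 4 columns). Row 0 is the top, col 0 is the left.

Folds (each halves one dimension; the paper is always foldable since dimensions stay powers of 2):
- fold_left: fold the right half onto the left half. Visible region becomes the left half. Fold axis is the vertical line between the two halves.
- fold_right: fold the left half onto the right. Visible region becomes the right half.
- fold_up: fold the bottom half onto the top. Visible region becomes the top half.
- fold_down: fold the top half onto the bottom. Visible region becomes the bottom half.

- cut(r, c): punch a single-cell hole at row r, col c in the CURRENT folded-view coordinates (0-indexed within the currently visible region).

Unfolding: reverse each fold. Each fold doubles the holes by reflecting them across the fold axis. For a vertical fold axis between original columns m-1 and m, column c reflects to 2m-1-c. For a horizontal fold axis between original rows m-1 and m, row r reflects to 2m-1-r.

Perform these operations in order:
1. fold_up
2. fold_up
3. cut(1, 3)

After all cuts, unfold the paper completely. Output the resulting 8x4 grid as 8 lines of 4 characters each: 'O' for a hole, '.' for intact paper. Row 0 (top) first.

Answer: ....
...O
...O
....
....
...O
...O
....

Derivation:
Op 1 fold_up: fold axis h@4; visible region now rows[0,4) x cols[0,4) = 4x4
Op 2 fold_up: fold axis h@2; visible region now rows[0,2) x cols[0,4) = 2x4
Op 3 cut(1, 3): punch at orig (1,3); cuts so far [(1, 3)]; region rows[0,2) x cols[0,4) = 2x4
Unfold 1 (reflect across h@2): 2 holes -> [(1, 3), (2, 3)]
Unfold 2 (reflect across h@4): 4 holes -> [(1, 3), (2, 3), (5, 3), (6, 3)]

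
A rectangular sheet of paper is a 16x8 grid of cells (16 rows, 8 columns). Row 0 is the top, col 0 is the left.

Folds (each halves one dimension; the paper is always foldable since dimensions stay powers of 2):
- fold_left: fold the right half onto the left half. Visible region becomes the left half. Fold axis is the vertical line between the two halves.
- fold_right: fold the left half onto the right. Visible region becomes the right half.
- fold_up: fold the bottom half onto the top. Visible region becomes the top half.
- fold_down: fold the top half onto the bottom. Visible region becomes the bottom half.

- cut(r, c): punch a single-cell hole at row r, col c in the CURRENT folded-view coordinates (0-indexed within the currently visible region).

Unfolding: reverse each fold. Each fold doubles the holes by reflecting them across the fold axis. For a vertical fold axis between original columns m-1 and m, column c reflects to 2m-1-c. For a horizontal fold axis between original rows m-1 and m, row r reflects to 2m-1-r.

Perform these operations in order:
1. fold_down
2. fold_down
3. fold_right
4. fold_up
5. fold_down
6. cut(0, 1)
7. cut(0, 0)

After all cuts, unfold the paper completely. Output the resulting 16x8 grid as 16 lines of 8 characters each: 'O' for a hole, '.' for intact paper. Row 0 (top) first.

Answer: ..OOOO..
..OOOO..
..OOOO..
..OOOO..
..OOOO..
..OOOO..
..OOOO..
..OOOO..
..OOOO..
..OOOO..
..OOOO..
..OOOO..
..OOOO..
..OOOO..
..OOOO..
..OOOO..

Derivation:
Op 1 fold_down: fold axis h@8; visible region now rows[8,16) x cols[0,8) = 8x8
Op 2 fold_down: fold axis h@12; visible region now rows[12,16) x cols[0,8) = 4x8
Op 3 fold_right: fold axis v@4; visible region now rows[12,16) x cols[4,8) = 4x4
Op 4 fold_up: fold axis h@14; visible region now rows[12,14) x cols[4,8) = 2x4
Op 5 fold_down: fold axis h@13; visible region now rows[13,14) x cols[4,8) = 1x4
Op 6 cut(0, 1): punch at orig (13,5); cuts so far [(13, 5)]; region rows[13,14) x cols[4,8) = 1x4
Op 7 cut(0, 0): punch at orig (13,4); cuts so far [(13, 4), (13, 5)]; region rows[13,14) x cols[4,8) = 1x4
Unfold 1 (reflect across h@13): 4 holes -> [(12, 4), (12, 5), (13, 4), (13, 5)]
Unfold 2 (reflect across h@14): 8 holes -> [(12, 4), (12, 5), (13, 4), (13, 5), (14, 4), (14, 5), (15, 4), (15, 5)]
Unfold 3 (reflect across v@4): 16 holes -> [(12, 2), (12, 3), (12, 4), (12, 5), (13, 2), (13, 3), (13, 4), (13, 5), (14, 2), (14, 3), (14, 4), (14, 5), (15, 2), (15, 3), (15, 4), (15, 5)]
Unfold 4 (reflect across h@12): 32 holes -> [(8, 2), (8, 3), (8, 4), (8, 5), (9, 2), (9, 3), (9, 4), (9, 5), (10, 2), (10, 3), (10, 4), (10, 5), (11, 2), (11, 3), (11, 4), (11, 5), (12, 2), (12, 3), (12, 4), (12, 5), (13, 2), (13, 3), (13, 4), (13, 5), (14, 2), (14, 3), (14, 4), (14, 5), (15, 2), (15, 3), (15, 4), (15, 5)]
Unfold 5 (reflect across h@8): 64 holes -> [(0, 2), (0, 3), (0, 4), (0, 5), (1, 2), (1, 3), (1, 4), (1, 5), (2, 2), (2, 3), (2, 4), (2, 5), (3, 2), (3, 3), (3, 4), (3, 5), (4, 2), (4, 3), (4, 4), (4, 5), (5, 2), (5, 3), (5, 4), (5, 5), (6, 2), (6, 3), (6, 4), (6, 5), (7, 2), (7, 3), (7, 4), (7, 5), (8, 2), (8, 3), (8, 4), (8, 5), (9, 2), (9, 3), (9, 4), (9, 5), (10, 2), (10, 3), (10, 4), (10, 5), (11, 2), (11, 3), (11, 4), (11, 5), (12, 2), (12, 3), (12, 4), (12, 5), (13, 2), (13, 3), (13, 4), (13, 5), (14, 2), (14, 3), (14, 4), (14, 5), (15, 2), (15, 3), (15, 4), (15, 5)]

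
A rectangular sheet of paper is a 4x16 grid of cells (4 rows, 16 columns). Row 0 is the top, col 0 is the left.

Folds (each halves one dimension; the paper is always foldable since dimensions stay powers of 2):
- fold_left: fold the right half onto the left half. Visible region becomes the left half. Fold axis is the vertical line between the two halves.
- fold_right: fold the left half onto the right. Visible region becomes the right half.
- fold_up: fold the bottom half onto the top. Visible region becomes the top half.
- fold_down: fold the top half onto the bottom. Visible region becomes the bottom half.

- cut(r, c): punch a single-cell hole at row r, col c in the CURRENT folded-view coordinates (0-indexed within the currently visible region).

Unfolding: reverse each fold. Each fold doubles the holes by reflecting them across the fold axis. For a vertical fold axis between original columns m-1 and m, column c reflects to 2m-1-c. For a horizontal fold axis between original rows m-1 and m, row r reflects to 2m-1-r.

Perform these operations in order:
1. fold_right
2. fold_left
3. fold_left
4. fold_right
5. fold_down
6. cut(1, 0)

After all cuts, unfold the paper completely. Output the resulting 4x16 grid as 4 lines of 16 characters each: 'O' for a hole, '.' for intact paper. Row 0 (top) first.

Op 1 fold_right: fold axis v@8; visible region now rows[0,4) x cols[8,16) = 4x8
Op 2 fold_left: fold axis v@12; visible region now rows[0,4) x cols[8,12) = 4x4
Op 3 fold_left: fold axis v@10; visible region now rows[0,4) x cols[8,10) = 4x2
Op 4 fold_right: fold axis v@9; visible region now rows[0,4) x cols[9,10) = 4x1
Op 5 fold_down: fold axis h@2; visible region now rows[2,4) x cols[9,10) = 2x1
Op 6 cut(1, 0): punch at orig (3,9); cuts so far [(3, 9)]; region rows[2,4) x cols[9,10) = 2x1
Unfold 1 (reflect across h@2): 2 holes -> [(0, 9), (3, 9)]
Unfold 2 (reflect across v@9): 4 holes -> [(0, 8), (0, 9), (3, 8), (3, 9)]
Unfold 3 (reflect across v@10): 8 holes -> [(0, 8), (0, 9), (0, 10), (0, 11), (3, 8), (3, 9), (3, 10), (3, 11)]
Unfold 4 (reflect across v@12): 16 holes -> [(0, 8), (0, 9), (0, 10), (0, 11), (0, 12), (0, 13), (0, 14), (0, 15), (3, 8), (3, 9), (3, 10), (3, 11), (3, 12), (3, 13), (3, 14), (3, 15)]
Unfold 5 (reflect across v@8): 32 holes -> [(0, 0), (0, 1), (0, 2), (0, 3), (0, 4), (0, 5), (0, 6), (0, 7), (0, 8), (0, 9), (0, 10), (0, 11), (0, 12), (0, 13), (0, 14), (0, 15), (3, 0), (3, 1), (3, 2), (3, 3), (3, 4), (3, 5), (3, 6), (3, 7), (3, 8), (3, 9), (3, 10), (3, 11), (3, 12), (3, 13), (3, 14), (3, 15)]

Answer: OOOOOOOOOOOOOOOO
................
................
OOOOOOOOOOOOOOOO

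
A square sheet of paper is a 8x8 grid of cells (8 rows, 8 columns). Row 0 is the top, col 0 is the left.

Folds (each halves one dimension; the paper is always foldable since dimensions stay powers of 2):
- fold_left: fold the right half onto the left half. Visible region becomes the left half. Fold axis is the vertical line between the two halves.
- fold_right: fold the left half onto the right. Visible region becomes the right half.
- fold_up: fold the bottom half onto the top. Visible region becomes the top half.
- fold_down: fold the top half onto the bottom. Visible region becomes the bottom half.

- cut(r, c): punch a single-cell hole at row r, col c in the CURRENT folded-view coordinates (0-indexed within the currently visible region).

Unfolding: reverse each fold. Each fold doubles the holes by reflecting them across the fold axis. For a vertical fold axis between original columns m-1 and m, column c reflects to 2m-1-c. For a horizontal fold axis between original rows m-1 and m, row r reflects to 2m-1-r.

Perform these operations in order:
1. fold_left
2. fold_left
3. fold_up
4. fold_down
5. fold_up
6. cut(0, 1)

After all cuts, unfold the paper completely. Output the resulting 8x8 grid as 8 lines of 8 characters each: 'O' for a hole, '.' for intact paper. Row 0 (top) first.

Op 1 fold_left: fold axis v@4; visible region now rows[0,8) x cols[0,4) = 8x4
Op 2 fold_left: fold axis v@2; visible region now rows[0,8) x cols[0,2) = 8x2
Op 3 fold_up: fold axis h@4; visible region now rows[0,4) x cols[0,2) = 4x2
Op 4 fold_down: fold axis h@2; visible region now rows[2,4) x cols[0,2) = 2x2
Op 5 fold_up: fold axis h@3; visible region now rows[2,3) x cols[0,2) = 1x2
Op 6 cut(0, 1): punch at orig (2,1); cuts so far [(2, 1)]; region rows[2,3) x cols[0,2) = 1x2
Unfold 1 (reflect across h@3): 2 holes -> [(2, 1), (3, 1)]
Unfold 2 (reflect across h@2): 4 holes -> [(0, 1), (1, 1), (2, 1), (3, 1)]
Unfold 3 (reflect across h@4): 8 holes -> [(0, 1), (1, 1), (2, 1), (3, 1), (4, 1), (5, 1), (6, 1), (7, 1)]
Unfold 4 (reflect across v@2): 16 holes -> [(0, 1), (0, 2), (1, 1), (1, 2), (2, 1), (2, 2), (3, 1), (3, 2), (4, 1), (4, 2), (5, 1), (5, 2), (6, 1), (6, 2), (7, 1), (7, 2)]
Unfold 5 (reflect across v@4): 32 holes -> [(0, 1), (0, 2), (0, 5), (0, 6), (1, 1), (1, 2), (1, 5), (1, 6), (2, 1), (2, 2), (2, 5), (2, 6), (3, 1), (3, 2), (3, 5), (3, 6), (4, 1), (4, 2), (4, 5), (4, 6), (5, 1), (5, 2), (5, 5), (5, 6), (6, 1), (6, 2), (6, 5), (6, 6), (7, 1), (7, 2), (7, 5), (7, 6)]

Answer: .OO..OO.
.OO..OO.
.OO..OO.
.OO..OO.
.OO..OO.
.OO..OO.
.OO..OO.
.OO..OO.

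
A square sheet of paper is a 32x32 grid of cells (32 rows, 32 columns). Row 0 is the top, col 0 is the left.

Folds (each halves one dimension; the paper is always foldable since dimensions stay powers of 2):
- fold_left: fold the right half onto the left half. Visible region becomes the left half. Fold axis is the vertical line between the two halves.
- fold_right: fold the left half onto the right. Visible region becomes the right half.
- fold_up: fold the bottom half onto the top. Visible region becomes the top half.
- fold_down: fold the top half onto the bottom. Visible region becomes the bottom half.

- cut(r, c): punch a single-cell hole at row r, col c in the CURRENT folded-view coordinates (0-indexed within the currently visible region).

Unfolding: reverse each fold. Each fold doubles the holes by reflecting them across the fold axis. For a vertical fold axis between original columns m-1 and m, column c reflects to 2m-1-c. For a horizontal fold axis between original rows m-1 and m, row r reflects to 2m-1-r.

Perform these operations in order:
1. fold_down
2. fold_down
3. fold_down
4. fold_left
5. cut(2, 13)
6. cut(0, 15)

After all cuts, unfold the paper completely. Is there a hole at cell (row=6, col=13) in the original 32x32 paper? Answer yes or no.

Op 1 fold_down: fold axis h@16; visible region now rows[16,32) x cols[0,32) = 16x32
Op 2 fold_down: fold axis h@24; visible region now rows[24,32) x cols[0,32) = 8x32
Op 3 fold_down: fold axis h@28; visible region now rows[28,32) x cols[0,32) = 4x32
Op 4 fold_left: fold axis v@16; visible region now rows[28,32) x cols[0,16) = 4x16
Op 5 cut(2, 13): punch at orig (30,13); cuts so far [(30, 13)]; region rows[28,32) x cols[0,16) = 4x16
Op 6 cut(0, 15): punch at orig (28,15); cuts so far [(28, 15), (30, 13)]; region rows[28,32) x cols[0,16) = 4x16
Unfold 1 (reflect across v@16): 4 holes -> [(28, 15), (28, 16), (30, 13), (30, 18)]
Unfold 2 (reflect across h@28): 8 holes -> [(25, 13), (25, 18), (27, 15), (27, 16), (28, 15), (28, 16), (30, 13), (30, 18)]
Unfold 3 (reflect across h@24): 16 holes -> [(17, 13), (17, 18), (19, 15), (19, 16), (20, 15), (20, 16), (22, 13), (22, 18), (25, 13), (25, 18), (27, 15), (27, 16), (28, 15), (28, 16), (30, 13), (30, 18)]
Unfold 4 (reflect across h@16): 32 holes -> [(1, 13), (1, 18), (3, 15), (3, 16), (4, 15), (4, 16), (6, 13), (6, 18), (9, 13), (9, 18), (11, 15), (11, 16), (12, 15), (12, 16), (14, 13), (14, 18), (17, 13), (17, 18), (19, 15), (19, 16), (20, 15), (20, 16), (22, 13), (22, 18), (25, 13), (25, 18), (27, 15), (27, 16), (28, 15), (28, 16), (30, 13), (30, 18)]
Holes: [(1, 13), (1, 18), (3, 15), (3, 16), (4, 15), (4, 16), (6, 13), (6, 18), (9, 13), (9, 18), (11, 15), (11, 16), (12, 15), (12, 16), (14, 13), (14, 18), (17, 13), (17, 18), (19, 15), (19, 16), (20, 15), (20, 16), (22, 13), (22, 18), (25, 13), (25, 18), (27, 15), (27, 16), (28, 15), (28, 16), (30, 13), (30, 18)]

Answer: yes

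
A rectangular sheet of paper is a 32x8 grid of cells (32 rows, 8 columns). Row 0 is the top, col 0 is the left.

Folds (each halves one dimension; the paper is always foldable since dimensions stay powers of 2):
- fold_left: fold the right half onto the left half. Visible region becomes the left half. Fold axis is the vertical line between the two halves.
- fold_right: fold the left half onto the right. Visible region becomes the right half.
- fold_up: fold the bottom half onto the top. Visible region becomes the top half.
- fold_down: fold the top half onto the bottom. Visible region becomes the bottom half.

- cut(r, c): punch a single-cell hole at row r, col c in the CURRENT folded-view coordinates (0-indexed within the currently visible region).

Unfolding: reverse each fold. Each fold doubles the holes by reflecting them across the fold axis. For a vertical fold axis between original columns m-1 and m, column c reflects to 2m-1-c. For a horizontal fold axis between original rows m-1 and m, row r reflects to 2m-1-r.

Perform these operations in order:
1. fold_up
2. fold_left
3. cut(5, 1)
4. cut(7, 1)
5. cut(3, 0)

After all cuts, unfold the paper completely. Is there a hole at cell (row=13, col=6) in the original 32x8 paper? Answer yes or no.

Op 1 fold_up: fold axis h@16; visible region now rows[0,16) x cols[0,8) = 16x8
Op 2 fold_left: fold axis v@4; visible region now rows[0,16) x cols[0,4) = 16x4
Op 3 cut(5, 1): punch at orig (5,1); cuts so far [(5, 1)]; region rows[0,16) x cols[0,4) = 16x4
Op 4 cut(7, 1): punch at orig (7,1); cuts so far [(5, 1), (7, 1)]; region rows[0,16) x cols[0,4) = 16x4
Op 5 cut(3, 0): punch at orig (3,0); cuts so far [(3, 0), (5, 1), (7, 1)]; region rows[0,16) x cols[0,4) = 16x4
Unfold 1 (reflect across v@4): 6 holes -> [(3, 0), (3, 7), (5, 1), (5, 6), (7, 1), (7, 6)]
Unfold 2 (reflect across h@16): 12 holes -> [(3, 0), (3, 7), (5, 1), (5, 6), (7, 1), (7, 6), (24, 1), (24, 6), (26, 1), (26, 6), (28, 0), (28, 7)]
Holes: [(3, 0), (3, 7), (5, 1), (5, 6), (7, 1), (7, 6), (24, 1), (24, 6), (26, 1), (26, 6), (28, 0), (28, 7)]

Answer: no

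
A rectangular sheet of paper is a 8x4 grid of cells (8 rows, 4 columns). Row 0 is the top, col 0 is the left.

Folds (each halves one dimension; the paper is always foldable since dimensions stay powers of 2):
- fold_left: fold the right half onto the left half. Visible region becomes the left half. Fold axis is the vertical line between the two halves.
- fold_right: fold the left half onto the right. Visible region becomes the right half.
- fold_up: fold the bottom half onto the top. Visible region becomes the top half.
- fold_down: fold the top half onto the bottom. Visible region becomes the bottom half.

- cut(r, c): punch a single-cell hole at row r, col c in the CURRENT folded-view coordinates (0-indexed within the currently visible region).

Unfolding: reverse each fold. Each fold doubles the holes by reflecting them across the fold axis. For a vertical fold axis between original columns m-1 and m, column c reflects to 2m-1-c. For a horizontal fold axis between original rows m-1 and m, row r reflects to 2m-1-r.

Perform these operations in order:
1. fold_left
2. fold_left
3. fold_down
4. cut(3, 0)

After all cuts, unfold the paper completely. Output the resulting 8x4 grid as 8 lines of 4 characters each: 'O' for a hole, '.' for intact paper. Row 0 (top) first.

Answer: OOOO
....
....
....
....
....
....
OOOO

Derivation:
Op 1 fold_left: fold axis v@2; visible region now rows[0,8) x cols[0,2) = 8x2
Op 2 fold_left: fold axis v@1; visible region now rows[0,8) x cols[0,1) = 8x1
Op 3 fold_down: fold axis h@4; visible region now rows[4,8) x cols[0,1) = 4x1
Op 4 cut(3, 0): punch at orig (7,0); cuts so far [(7, 0)]; region rows[4,8) x cols[0,1) = 4x1
Unfold 1 (reflect across h@4): 2 holes -> [(0, 0), (7, 0)]
Unfold 2 (reflect across v@1): 4 holes -> [(0, 0), (0, 1), (7, 0), (7, 1)]
Unfold 3 (reflect across v@2): 8 holes -> [(0, 0), (0, 1), (0, 2), (0, 3), (7, 0), (7, 1), (7, 2), (7, 3)]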